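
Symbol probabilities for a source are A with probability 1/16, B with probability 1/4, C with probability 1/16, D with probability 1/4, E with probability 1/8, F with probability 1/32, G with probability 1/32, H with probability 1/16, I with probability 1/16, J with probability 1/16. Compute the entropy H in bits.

Each probability is a power of 1/2, so log₂(1/p) is an integer.
H = Σ p·log₂(1/p) = 1/16·4 + 1/4·2 + 1/16·4 + 1/4·2 + 1/8·3 + 1/32·5 + 1/32·5 + 1/16·4 + 1/16·4 + 1/16·4 = 2.9375 bits.

2.9375 bits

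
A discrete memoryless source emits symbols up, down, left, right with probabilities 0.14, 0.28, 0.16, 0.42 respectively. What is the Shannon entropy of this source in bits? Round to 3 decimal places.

1.860 bits

H = −Σ pᵢ log₂ pᵢ.
−0.14·log₂(0.14) = 0.3971
−0.28·log₂(0.28) = 0.5142
−0.16·log₂(0.16) = 0.4230
−0.42·log₂(0.42) = 0.5256
Sum ≈ 1.8600 → 1.860 bits.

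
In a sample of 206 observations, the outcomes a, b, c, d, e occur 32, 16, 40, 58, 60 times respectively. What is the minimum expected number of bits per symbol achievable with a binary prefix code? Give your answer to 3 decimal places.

Probabilities are the counts divided by 206.
Repeatedly combine the two least-probable nodes; the expected code length is the sum of the merged weights.
merge 8/103 + 16/103 → 24/103
merge 20/103 + 24/103 → 44/103
merge 29/103 + 30/103 → 59/103
merge 44/103 + 59/103 → 1
L = 24/103 + 44/103 + 59/103 + 1 = 230/103 ≈ 2.233 bits/symbol.

2.233 bits/symbol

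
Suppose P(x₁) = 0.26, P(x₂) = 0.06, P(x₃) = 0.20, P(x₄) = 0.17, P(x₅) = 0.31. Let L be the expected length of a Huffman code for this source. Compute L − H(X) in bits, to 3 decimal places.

0.058 bits

Entropy H = −Σ p log₂ p ≈ 2.1716 bits.
Huffman merges: 3/50+17/100→23/100; 1/5+23/100→43/100; 13/50+31/100→57/100; 43/100+57/100→1. L = 223/100 ≈ 2.2300.
L − H = 2.2300 − 2.1716 = 0.058 bits.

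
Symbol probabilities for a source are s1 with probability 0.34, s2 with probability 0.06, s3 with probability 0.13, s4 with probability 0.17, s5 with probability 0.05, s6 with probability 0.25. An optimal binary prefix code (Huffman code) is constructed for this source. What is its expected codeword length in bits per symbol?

Repeatedly combine the two least-probable nodes; the expected code length is the sum of the merged weights.
merge 1/20 + 3/50 → 11/100
merge 11/100 + 13/100 → 6/25
merge 17/100 + 6/25 → 41/100
merge 1/4 + 17/50 → 59/100
merge 41/100 + 59/100 → 1
L = 11/100 + 6/25 + 41/100 + 59/100 + 1 = 47/20 = 2.35 bits/symbol.

2.35 bits/symbol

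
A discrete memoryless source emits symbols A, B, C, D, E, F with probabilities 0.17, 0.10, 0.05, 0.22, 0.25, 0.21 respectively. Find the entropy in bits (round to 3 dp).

2.436 bits

H = −Σ pᵢ log₂ pᵢ.
−0.17·log₂(0.17) = 0.4346
−0.10·log₂(0.10) = 0.3322
−0.05·log₂(0.05) = 0.2161
−0.22·log₂(0.22) = 0.4806
−0.25·log₂(0.25) = 0.5000
−0.21·log₂(0.21) = 0.4728
Sum ≈ 2.4363 → 2.436 bits.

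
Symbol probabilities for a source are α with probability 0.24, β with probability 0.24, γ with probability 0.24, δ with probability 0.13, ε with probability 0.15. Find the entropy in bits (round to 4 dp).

2.2756 bits

H = −Σ pᵢ log₂ pᵢ.
−0.24·log₂(0.24) = 0.4941
−0.24·log₂(0.24) = 0.4941
−0.24·log₂(0.24) = 0.4941
−0.13·log₂(0.13) = 0.3826
−0.15·log₂(0.15) = 0.4105
Sum ≈ 2.2756 → 2.2756 bits.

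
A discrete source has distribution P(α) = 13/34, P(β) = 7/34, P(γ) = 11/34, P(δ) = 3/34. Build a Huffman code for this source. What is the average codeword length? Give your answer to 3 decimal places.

1.912 bits/symbol

Repeatedly combine the two least-probable nodes; the expected code length is the sum of the merged weights.
merge 3/34 + 7/34 → 5/17
merge 5/17 + 11/34 → 21/34
merge 13/34 + 21/34 → 1
L = 5/17 + 21/34 + 1 = 65/34 ≈ 1.912 bits/symbol.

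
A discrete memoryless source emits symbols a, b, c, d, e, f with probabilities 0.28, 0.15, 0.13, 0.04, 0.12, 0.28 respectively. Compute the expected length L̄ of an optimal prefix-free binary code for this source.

2.44 bits/symbol

Repeatedly combine the two least-probable nodes; the expected code length is the sum of the merged weights.
merge 1/25 + 3/25 → 4/25
merge 13/100 + 3/20 → 7/25
merge 4/25 + 7/25 → 11/25
merge 7/25 + 7/25 → 14/25
merge 11/25 + 14/25 → 1
L = 4/25 + 7/25 + 11/25 + 14/25 + 1 = 61/25 = 2.44 bits/symbol.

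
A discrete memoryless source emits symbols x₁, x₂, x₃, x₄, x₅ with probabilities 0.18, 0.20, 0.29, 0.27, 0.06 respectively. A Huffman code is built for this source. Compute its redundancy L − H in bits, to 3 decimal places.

0.059 bits

Entropy H = −Σ p log₂ p ≈ 2.1812 bits.
Huffman merges: 3/50+9/50→6/25; 1/5+6/25→11/25; 27/100+29/100→14/25; 11/25+14/25→1. L = 56/25 ≈ 2.2400.
L − H = 2.2400 − 2.1812 = 0.059 bits.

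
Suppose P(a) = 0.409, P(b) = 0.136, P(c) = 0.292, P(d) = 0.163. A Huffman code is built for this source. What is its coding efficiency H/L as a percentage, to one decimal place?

Entropy H = −Σ p log₂ p ≈ 1.8642 bits.
Huffman merges: 17/125+163/1000→299/1000; 73/250+299/1000→591/1000; 409/1000+591/1000→1. L = 189/100 ≈ 1.8900.
Efficiency = H/L = 1.8642/1.8900 = 98.6%.

98.6%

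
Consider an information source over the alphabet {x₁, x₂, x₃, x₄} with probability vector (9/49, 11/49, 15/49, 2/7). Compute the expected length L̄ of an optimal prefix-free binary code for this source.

Repeatedly combine the two least-probable nodes; the expected code length is the sum of the merged weights.
merge 9/49 + 11/49 → 20/49
merge 2/7 + 15/49 → 29/49
merge 20/49 + 29/49 → 1
L = 20/49 + 29/49 + 1 = 2 bits/symbol.

2 bits/symbol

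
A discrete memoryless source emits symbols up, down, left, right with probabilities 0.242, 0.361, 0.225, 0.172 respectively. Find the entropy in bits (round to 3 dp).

1.947 bits

H = −Σ pᵢ log₂ pᵢ.
−0.242·log₂(0.242) = 0.4954
−0.361·log₂(0.361) = 0.5306
−0.225·log₂(0.225) = 0.4842
−0.172·log₂(0.172) = 0.4368
Sum ≈ 1.9470 → 1.947 bits.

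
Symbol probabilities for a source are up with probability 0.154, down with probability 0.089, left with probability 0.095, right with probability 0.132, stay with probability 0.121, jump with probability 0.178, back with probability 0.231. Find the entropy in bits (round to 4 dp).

2.7347 bits

H = −Σ pᵢ log₂ pᵢ.
−0.154·log₂(0.154) = 0.4156
−0.089·log₂(0.089) = 0.3106
−0.095·log₂(0.095) = 0.3226
−0.132·log₂(0.132) = 0.3856
−0.121·log₂(0.121) = 0.3687
−0.178·log₂(0.178) = 0.4432
−0.231·log₂(0.231) = 0.4883
Sum ≈ 2.7347 → 2.7347 bits.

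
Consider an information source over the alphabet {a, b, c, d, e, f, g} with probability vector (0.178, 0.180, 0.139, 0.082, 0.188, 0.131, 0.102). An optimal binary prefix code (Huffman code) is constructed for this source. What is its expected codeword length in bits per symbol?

2.812 bits/symbol

Repeatedly combine the two least-probable nodes; the expected code length is the sum of the merged weights.
merge 41/500 + 51/500 → 23/125
merge 131/1000 + 139/1000 → 27/100
merge 89/500 + 9/50 → 179/500
merge 23/125 + 47/250 → 93/250
merge 27/100 + 179/500 → 157/250
merge 93/250 + 157/250 → 1
L = 23/125 + 27/100 + 179/500 + 93/250 + 157/250 + 1 = 703/250 = 2.812 bits/symbol.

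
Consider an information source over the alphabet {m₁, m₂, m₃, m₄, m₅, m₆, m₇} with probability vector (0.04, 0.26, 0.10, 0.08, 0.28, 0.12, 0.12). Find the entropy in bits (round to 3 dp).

2.563 bits

H = −Σ pᵢ log₂ pᵢ.
−0.04·log₂(0.04) = 0.1858
−0.26·log₂(0.26) = 0.5053
−0.10·log₂(0.10) = 0.3322
−0.08·log₂(0.08) = 0.2915
−0.28·log₂(0.28) = 0.5142
−0.12·log₂(0.12) = 0.3671
−0.12·log₂(0.12) = 0.3671
Sum ≈ 2.5631 → 2.563 bits.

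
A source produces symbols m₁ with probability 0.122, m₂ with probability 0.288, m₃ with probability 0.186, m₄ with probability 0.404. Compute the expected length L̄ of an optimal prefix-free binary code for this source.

Repeatedly combine the two least-probable nodes; the expected code length is the sum of the merged weights.
merge 61/500 + 93/500 → 77/250
merge 36/125 + 77/250 → 149/250
merge 101/250 + 149/250 → 1
L = 77/250 + 149/250 + 1 = 238/125 = 1.904 bits/symbol.

1.904 bits/symbol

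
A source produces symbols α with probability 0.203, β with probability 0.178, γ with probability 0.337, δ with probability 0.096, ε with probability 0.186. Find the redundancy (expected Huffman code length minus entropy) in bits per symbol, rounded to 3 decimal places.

Entropy H = −Σ p log₂ p ≈ 2.2149 bits.
Huffman merges: 12/125+89/500→137/500; 93/500+203/1000→389/1000; 137/500+337/1000→611/1000; 389/1000+611/1000→1. L = 1137/500 ≈ 2.2740.
L − H = 2.2740 − 2.2149 = 0.059 bits.

0.059 bits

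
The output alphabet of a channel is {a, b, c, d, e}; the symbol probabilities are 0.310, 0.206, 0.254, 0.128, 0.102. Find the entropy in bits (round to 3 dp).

H = −Σ pᵢ log₂ pᵢ.
−0.310·log₂(0.310) = 0.5238
−0.206·log₂(0.206) = 0.4695
−0.254·log₂(0.254) = 0.5022
−0.128·log₂(0.128) = 0.3796
−0.102·log₂(0.102) = 0.3359
Sum ≈ 2.2111 → 2.211 bits.

2.211 bits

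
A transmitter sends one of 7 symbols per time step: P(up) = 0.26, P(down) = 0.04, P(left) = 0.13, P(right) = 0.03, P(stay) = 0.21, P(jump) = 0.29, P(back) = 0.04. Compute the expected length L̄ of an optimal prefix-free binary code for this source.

2.42 bits/symbol

Repeatedly combine the two least-probable nodes; the expected code length is the sum of the merged weights.
merge 3/100 + 1/25 → 7/100
merge 1/25 + 7/100 → 11/100
merge 11/100 + 13/100 → 6/25
merge 21/100 + 6/25 → 9/20
merge 13/50 + 29/100 → 11/20
merge 9/20 + 11/20 → 1
L = 7/100 + 11/100 + 6/25 + 9/20 + 11/20 + 1 = 121/50 = 2.42 bits/symbol.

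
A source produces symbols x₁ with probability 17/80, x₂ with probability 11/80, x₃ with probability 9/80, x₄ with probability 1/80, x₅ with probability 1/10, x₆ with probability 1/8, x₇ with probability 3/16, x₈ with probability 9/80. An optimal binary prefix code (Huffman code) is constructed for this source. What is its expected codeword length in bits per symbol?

2.9 bits/symbol

Repeatedly combine the two least-probable nodes; the expected code length is the sum of the merged weights.
merge 1/80 + 1/10 → 9/80
merge 9/80 + 9/80 → 9/40
merge 9/80 + 1/8 → 19/80
merge 11/80 + 3/16 → 13/40
merge 17/80 + 9/40 → 7/16
merge 19/80 + 13/40 → 9/16
merge 7/16 + 9/16 → 1
L = 9/80 + 9/40 + 19/80 + 13/40 + 7/16 + 9/16 + 1 = 29/10 = 2.9 bits/symbol.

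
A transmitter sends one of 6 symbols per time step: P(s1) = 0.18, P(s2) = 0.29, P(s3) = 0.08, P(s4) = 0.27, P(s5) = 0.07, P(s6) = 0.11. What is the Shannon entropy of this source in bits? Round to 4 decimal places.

2.3836 bits

H = −Σ pᵢ log₂ pᵢ.
−0.18·log₂(0.18) = 0.4453
−0.29·log₂(0.29) = 0.5179
−0.08·log₂(0.08) = 0.2915
−0.27·log₂(0.27) = 0.5100
−0.07·log₂(0.07) = 0.2686
−0.11·log₂(0.11) = 0.3503
Sum ≈ 2.3836 → 2.3836 bits.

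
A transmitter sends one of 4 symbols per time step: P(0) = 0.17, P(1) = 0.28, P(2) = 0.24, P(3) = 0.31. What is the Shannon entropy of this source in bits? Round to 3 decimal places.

H = −Σ pᵢ log₂ pᵢ.
−0.17·log₂(0.17) = 0.4346
−0.28·log₂(0.28) = 0.5142
−0.24·log₂(0.24) = 0.4941
−0.31·log₂(0.31) = 0.5238
Sum ≈ 1.9667 → 1.967 bits.

1.967 bits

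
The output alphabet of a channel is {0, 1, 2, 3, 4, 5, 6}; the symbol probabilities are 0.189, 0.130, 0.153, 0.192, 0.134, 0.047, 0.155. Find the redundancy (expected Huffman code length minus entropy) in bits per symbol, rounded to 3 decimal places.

0.075 bits

Entropy H = −Σ p log₂ p ≈ 2.7212 bits.
Huffman merges: 47/1000+13/100→177/1000; 67/500+153/1000→287/1000; 31/200+177/1000→83/250; 189/1000+24/125→381/1000; 287/1000+83/250→619/1000; 381/1000+619/1000→1. L = 699/250 ≈ 2.7960.
L − H = 2.7960 − 2.7212 = 0.075 bits.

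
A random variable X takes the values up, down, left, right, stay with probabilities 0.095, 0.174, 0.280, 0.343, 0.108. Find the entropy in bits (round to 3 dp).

H = −Σ pᵢ log₂ pᵢ.
−0.095·log₂(0.095) = 0.3226
−0.174·log₂(0.174) = 0.4390
−0.280·log₂(0.280) = 0.5142
−0.343·log₂(0.343) = 0.5295
−0.108·log₂(0.108) = 0.3468
Sum ≈ 2.1521 → 2.152 bits.

2.152 bits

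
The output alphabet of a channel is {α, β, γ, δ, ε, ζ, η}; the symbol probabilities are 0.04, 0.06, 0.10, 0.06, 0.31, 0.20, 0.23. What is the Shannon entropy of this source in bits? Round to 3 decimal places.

H = −Σ pᵢ log₂ pᵢ.
−0.04·log₂(0.04) = 0.1858
−0.06·log₂(0.06) = 0.2435
−0.10·log₂(0.10) = 0.3322
−0.06·log₂(0.06) = 0.2435
−0.31·log₂(0.31) = 0.5238
−0.20·log₂(0.20) = 0.4644
−0.23·log₂(0.23) = 0.4877
Sum ≈ 2.4809 → 2.481 bits.

2.481 bits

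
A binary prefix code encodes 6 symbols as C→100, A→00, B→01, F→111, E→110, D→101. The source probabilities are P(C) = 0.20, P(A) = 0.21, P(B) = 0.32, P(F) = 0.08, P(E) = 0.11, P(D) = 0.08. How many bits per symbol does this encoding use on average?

2.47 bits/symbol

L̄ = Σ pᵢ·ℓᵢ = 0.20·3 + 0.21·2 + 0.32·2 + 0.08·3 + 0.11·3 + 0.08·3 = 2.47 bits/symbol.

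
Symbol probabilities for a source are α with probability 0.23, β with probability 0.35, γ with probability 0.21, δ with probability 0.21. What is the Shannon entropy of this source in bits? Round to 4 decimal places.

H = −Σ pᵢ log₂ pᵢ.
−0.23·log₂(0.23) = 0.4877
−0.35·log₂(0.35) = 0.5301
−0.21·log₂(0.21) = 0.4728
−0.21·log₂(0.21) = 0.4728
Sum ≈ 1.9634 → 1.9634 bits.

1.9634 bits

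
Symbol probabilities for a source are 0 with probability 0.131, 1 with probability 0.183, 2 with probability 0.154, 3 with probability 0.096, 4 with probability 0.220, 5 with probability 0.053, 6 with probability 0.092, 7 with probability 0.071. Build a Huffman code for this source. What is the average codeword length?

2.904 bits/symbol

Repeatedly combine the two least-probable nodes; the expected code length is the sum of the merged weights.
merge 53/1000 + 71/1000 → 31/250
merge 23/250 + 12/125 → 47/250
merge 31/250 + 131/1000 → 51/200
merge 77/500 + 183/1000 → 337/1000
merge 47/250 + 11/50 → 51/125
merge 51/200 + 337/1000 → 74/125
merge 51/125 + 74/125 → 1
L = 31/250 + 47/250 + 51/200 + 337/1000 + 51/125 + 74/125 + 1 = 363/125 = 2.904 bits/symbol.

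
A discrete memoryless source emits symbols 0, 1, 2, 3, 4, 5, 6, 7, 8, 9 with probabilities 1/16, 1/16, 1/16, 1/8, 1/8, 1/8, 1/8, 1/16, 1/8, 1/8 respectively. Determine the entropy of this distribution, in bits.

Each probability is a power of 1/2, so log₂(1/p) is an integer.
H = Σ p·log₂(1/p) = 1/16·4 + 1/16·4 + 1/16·4 + 1/8·3 + 1/8·3 + 1/8·3 + 1/8·3 + 1/16·4 + 1/8·3 + 1/8·3 = 3.25 bits.

3.25 bits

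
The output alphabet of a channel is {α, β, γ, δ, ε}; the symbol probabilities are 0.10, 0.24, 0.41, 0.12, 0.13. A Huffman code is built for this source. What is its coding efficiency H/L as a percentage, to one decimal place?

Entropy H = −Σ p log₂ p ≈ 2.1034 bits.
Huffman merges: 1/10+3/25→11/50; 13/100+11/50→7/20; 6/25+7/20→59/100; 41/100+59/100→1. L = 54/25 ≈ 2.1600.
Efficiency = H/L = 2.1034/2.1600 = 97.4%.

97.4%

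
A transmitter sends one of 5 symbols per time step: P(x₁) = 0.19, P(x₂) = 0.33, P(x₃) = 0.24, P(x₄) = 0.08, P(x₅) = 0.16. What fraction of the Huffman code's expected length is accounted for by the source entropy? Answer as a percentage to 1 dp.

Entropy H = −Σ p log₂ p ≈ 2.1917 bits.
Huffman merges: 2/25+4/25→6/25; 19/100+6/25→43/100; 6/25+33/100→57/100; 43/100+57/100→1. L = 56/25 ≈ 2.2400.
Efficiency = H/L = 2.1917/2.2400 = 97.8%.

97.8%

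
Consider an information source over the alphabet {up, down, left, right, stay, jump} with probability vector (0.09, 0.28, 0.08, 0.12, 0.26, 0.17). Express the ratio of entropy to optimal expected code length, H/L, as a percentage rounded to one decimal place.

98.6%

Entropy H = −Σ p log₂ p ≈ 2.4253 bits.
Huffman merges: 2/25+9/100→17/100; 3/25+17/100→29/100; 17/100+13/50→43/100; 7/25+29/100→57/100; 43/100+57/100→1. L = 123/50 ≈ 2.4600.
Efficiency = H/L = 2.4253/2.4600 = 98.6%.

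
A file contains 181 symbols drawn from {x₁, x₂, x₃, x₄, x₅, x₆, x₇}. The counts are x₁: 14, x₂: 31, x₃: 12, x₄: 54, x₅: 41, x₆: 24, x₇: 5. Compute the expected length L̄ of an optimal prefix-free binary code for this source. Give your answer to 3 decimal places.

Probabilities are the counts divided by 181.
Repeatedly combine the two least-probable nodes; the expected code length is the sum of the merged weights.
merge 5/181 + 12/181 → 17/181
merge 14/181 + 17/181 → 31/181
merge 24/181 + 31/181 → 55/181
merge 31/181 + 41/181 → 72/181
merge 54/181 + 55/181 → 109/181
merge 72/181 + 109/181 → 1
L = 17/181 + 31/181 + 55/181 + 72/181 + 109/181 + 1 = 465/181 ≈ 2.569 bits/symbol.

2.569 bits/symbol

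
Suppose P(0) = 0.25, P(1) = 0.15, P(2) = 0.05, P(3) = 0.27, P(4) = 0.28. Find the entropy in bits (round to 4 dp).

H = −Σ pᵢ log₂ pᵢ.
−0.25·log₂(0.25) = 0.5000
−0.15·log₂(0.15) = 0.4105
−0.05·log₂(0.05) = 0.2161
−0.27·log₂(0.27) = 0.5100
−0.28·log₂(0.28) = 0.5142
Sum ≈ 2.1509 → 2.1509 bits.

2.1509 bits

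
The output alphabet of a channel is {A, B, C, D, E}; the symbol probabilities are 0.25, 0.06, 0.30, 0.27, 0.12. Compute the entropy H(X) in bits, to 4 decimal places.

H = −Σ pᵢ log₂ pᵢ.
−0.25·log₂(0.25) = 0.5000
−0.06·log₂(0.06) = 0.2435
−0.30·log₂(0.30) = 0.5211
−0.27·log₂(0.27) = 0.5100
−0.12·log₂(0.12) = 0.3671
Sum ≈ 2.1417 → 2.1417 bits.

2.1417 bits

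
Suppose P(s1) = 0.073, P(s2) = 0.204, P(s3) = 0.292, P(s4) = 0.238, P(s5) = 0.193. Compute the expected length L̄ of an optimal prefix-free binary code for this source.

2.266 bits/symbol

Repeatedly combine the two least-probable nodes; the expected code length is the sum of the merged weights.
merge 73/1000 + 193/1000 → 133/500
merge 51/250 + 119/500 → 221/500
merge 133/500 + 73/250 → 279/500
merge 221/500 + 279/500 → 1
L = 133/500 + 221/500 + 279/500 + 1 = 1133/500 = 2.266 bits/symbol.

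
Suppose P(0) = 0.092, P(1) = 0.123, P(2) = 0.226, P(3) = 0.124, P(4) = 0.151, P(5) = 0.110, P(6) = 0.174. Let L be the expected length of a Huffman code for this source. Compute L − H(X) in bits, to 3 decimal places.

0.026 bits

Entropy H = −Σ p log₂ p ≈ 2.7480 bits.
Huffman merges: 23/250+11/100→101/500; 123/1000+31/250→247/1000; 151/1000+87/500→13/40; 101/500+113/500→107/250; 247/1000+13/40→143/250; 107/250+143/250→1. L = 1387/500 ≈ 2.7740.
L − H = 2.7740 − 2.7480 = 0.026 bits.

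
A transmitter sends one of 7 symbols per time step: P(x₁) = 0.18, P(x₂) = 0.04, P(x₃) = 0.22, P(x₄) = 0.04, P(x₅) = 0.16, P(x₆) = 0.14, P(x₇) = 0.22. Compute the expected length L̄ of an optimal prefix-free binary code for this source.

2.64 bits/symbol

Repeatedly combine the two least-probable nodes; the expected code length is the sum of the merged weights.
merge 1/25 + 1/25 → 2/25
merge 2/25 + 7/50 → 11/50
merge 4/25 + 9/50 → 17/50
merge 11/50 + 11/50 → 11/25
merge 11/50 + 17/50 → 14/25
merge 11/25 + 14/25 → 1
L = 2/25 + 11/50 + 17/50 + 11/25 + 14/25 + 1 = 66/25 = 2.64 bits/symbol.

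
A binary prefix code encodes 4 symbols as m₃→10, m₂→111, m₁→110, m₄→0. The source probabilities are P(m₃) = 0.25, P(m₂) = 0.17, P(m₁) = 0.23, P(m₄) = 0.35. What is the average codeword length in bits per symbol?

2.05 bits/symbol

L̄ = Σ pᵢ·ℓᵢ = 0.25·2 + 0.17·3 + 0.23·3 + 0.35·1 = 2.05 bits/symbol.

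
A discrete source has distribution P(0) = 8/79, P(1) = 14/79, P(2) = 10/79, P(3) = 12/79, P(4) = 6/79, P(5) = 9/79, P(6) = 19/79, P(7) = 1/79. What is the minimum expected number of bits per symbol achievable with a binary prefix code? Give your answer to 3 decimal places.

2.848 bits/symbol

Repeatedly combine the two least-probable nodes; the expected code length is the sum of the merged weights.
merge 1/79 + 6/79 → 7/79
merge 7/79 + 8/79 → 15/79
merge 9/79 + 10/79 → 19/79
merge 12/79 + 14/79 → 26/79
merge 15/79 + 19/79 → 34/79
merge 19/79 + 26/79 → 45/79
merge 34/79 + 45/79 → 1
L = 7/79 + 15/79 + 19/79 + 26/79 + 34/79 + 45/79 + 1 = 225/79 ≈ 2.848 bits/symbol.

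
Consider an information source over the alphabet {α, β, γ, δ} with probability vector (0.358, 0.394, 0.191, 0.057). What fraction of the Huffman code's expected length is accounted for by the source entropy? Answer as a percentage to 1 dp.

Entropy H = −Σ p log₂ p ≈ 1.7517 bits.
Huffman merges: 57/1000+191/1000→31/125; 31/125+179/500→303/500; 197/500+303/500→1. L = 927/500 ≈ 1.8540.
Efficiency = H/L = 1.7517/1.8540 = 94.5%.

94.5%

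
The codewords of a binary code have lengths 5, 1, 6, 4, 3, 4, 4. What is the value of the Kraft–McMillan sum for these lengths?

0.859375

With common denominator 2^6 = 64: Σ 2^(−ℓᵢ) = 2/64 + 32/64 + 1/64 + 4/64 + 8/64 + 4/64 + 4/64 = 55/64 = 0.859375.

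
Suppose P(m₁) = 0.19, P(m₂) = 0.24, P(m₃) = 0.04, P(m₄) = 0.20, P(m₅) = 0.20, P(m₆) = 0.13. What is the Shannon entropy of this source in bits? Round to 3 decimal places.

2.447 bits

H = −Σ pᵢ log₂ pᵢ.
−0.19·log₂(0.19) = 0.4552
−0.24·log₂(0.24) = 0.4941
−0.04·log₂(0.04) = 0.1858
−0.20·log₂(0.20) = 0.4644
−0.20·log₂(0.20) = 0.4644
−0.13·log₂(0.13) = 0.3826
Sum ≈ 2.4465 → 2.447 bits.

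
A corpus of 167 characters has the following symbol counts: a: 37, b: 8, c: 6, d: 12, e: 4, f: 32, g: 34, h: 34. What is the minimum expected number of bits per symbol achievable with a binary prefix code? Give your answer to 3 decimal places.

Probabilities are the counts divided by 167.
Repeatedly combine the two least-probable nodes; the expected code length is the sum of the merged weights.
merge 4/167 + 6/167 → 10/167
merge 8/167 + 10/167 → 18/167
merge 12/167 + 18/167 → 30/167
merge 30/167 + 32/167 → 62/167
merge 34/167 + 34/167 → 68/167
merge 37/167 + 62/167 → 99/167
merge 68/167 + 99/167 → 1
L = 10/167 + 18/167 + 30/167 + 62/167 + 68/167 + 99/167 + 1 = 454/167 ≈ 2.719 bits/symbol.

2.719 bits/symbol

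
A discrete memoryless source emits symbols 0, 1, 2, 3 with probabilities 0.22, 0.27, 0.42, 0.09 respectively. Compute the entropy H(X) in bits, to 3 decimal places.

1.829 bits

H = −Σ pᵢ log₂ pᵢ.
−0.22·log₂(0.22) = 0.4806
−0.27·log₂(0.27) = 0.5100
−0.42·log₂(0.42) = 0.5256
−0.09·log₂(0.09) = 0.3127
Sum ≈ 1.8289 → 1.829 bits.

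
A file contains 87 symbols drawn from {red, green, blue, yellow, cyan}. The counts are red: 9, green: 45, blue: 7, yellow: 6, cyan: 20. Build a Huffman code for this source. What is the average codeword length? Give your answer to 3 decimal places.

Probabilities are the counts divided by 87.
Repeatedly combine the two least-probable nodes; the expected code length is the sum of the merged weights.
merge 2/29 + 7/87 → 13/87
merge 3/29 + 13/87 → 22/87
merge 20/87 + 22/87 → 14/29
merge 14/29 + 15/29 → 1
L = 13/87 + 22/87 + 14/29 + 1 = 164/87 ≈ 1.885 bits/symbol.

1.885 bits/symbol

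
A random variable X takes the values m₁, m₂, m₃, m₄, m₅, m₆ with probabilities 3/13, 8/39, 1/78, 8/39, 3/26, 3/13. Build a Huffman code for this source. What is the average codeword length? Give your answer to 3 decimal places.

Repeatedly combine the two least-probable nodes; the expected code length is the sum of the merged weights.
merge 1/78 + 3/26 → 5/39
merge 5/39 + 8/39 → 1/3
merge 8/39 + 3/13 → 17/39
merge 3/13 + 1/3 → 22/39
merge 17/39 + 22/39 → 1
L = 5/39 + 1/3 + 17/39 + 22/39 + 1 = 32/13 ≈ 2.462 bits/symbol.

2.462 bits/symbol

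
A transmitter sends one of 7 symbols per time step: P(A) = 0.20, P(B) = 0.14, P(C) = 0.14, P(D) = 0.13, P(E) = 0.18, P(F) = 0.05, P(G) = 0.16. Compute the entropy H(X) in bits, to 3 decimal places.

2.726 bits

H = −Σ pᵢ log₂ pᵢ.
−0.20·log₂(0.20) = 0.4644
−0.14·log₂(0.14) = 0.3971
−0.14·log₂(0.14) = 0.3971
−0.13·log₂(0.13) = 0.3826
−0.18·log₂(0.18) = 0.4453
−0.05·log₂(0.05) = 0.2161
−0.16·log₂(0.16) = 0.4230
Sum ≈ 2.7257 → 2.726 bits.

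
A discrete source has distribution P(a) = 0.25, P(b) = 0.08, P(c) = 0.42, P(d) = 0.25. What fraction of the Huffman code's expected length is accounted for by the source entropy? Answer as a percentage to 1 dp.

Entropy H = −Σ p log₂ p ≈ 1.8172 bits.
Huffman merges: 2/25+1/4→33/100; 1/4+33/100→29/50; 21/50+29/50→1. L = 191/100 ≈ 1.9100.
Efficiency = H/L = 1.8172/1.9100 = 95.1%.

95.1%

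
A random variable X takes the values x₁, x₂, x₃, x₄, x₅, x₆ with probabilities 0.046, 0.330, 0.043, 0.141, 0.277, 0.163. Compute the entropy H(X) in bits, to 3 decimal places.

2.265 bits

H = −Σ pᵢ log₂ pᵢ.
−0.046·log₂(0.046) = 0.2043
−0.330·log₂(0.330) = 0.5278
−0.043·log₂(0.043) = 0.1952
−0.141·log₂(0.141) = 0.3985
−0.277·log₂(0.277) = 0.5130
−0.163·log₂(0.163) = 0.4266
Sum ≈ 2.2655 → 2.265 bits.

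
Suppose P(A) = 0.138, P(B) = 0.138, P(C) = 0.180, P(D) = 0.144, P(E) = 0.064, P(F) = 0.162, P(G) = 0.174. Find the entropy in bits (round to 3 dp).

H = −Σ pᵢ log₂ pᵢ.
−0.138·log₂(0.138) = 0.3943
−0.138·log₂(0.138) = 0.3943
−0.180·log₂(0.180) = 0.4453
−0.144·log₂(0.144) = 0.4026
−0.064·log₂(0.064) = 0.2538
−0.162·log₂(0.162) = 0.4254
−0.174·log₂(0.174) = 0.4390
Sum ≈ 2.7547 → 2.755 bits.

2.755 bits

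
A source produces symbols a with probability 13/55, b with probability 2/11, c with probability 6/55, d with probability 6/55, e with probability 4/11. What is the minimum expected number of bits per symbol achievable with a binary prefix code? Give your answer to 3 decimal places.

2.218 bits/symbol

Repeatedly combine the two least-probable nodes; the expected code length is the sum of the merged weights.
merge 6/55 + 6/55 → 12/55
merge 2/11 + 12/55 → 2/5
merge 13/55 + 4/11 → 3/5
merge 2/5 + 3/5 → 1
L = 12/55 + 2/5 + 3/5 + 1 = 122/55 ≈ 2.218 bits/symbol.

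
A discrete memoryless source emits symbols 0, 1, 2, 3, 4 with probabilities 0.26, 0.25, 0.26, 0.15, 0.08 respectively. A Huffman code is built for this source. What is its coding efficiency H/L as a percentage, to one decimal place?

Entropy H = −Σ p log₂ p ≈ 2.2126 bits.
Huffman merges: 2/25+3/20→23/100; 23/100+1/4→12/25; 13/50+13/50→13/25; 12/25+13/25→1. L = 223/100 ≈ 2.2300.
Efficiency = H/L = 2.2126/2.2300 = 99.2%.

99.2%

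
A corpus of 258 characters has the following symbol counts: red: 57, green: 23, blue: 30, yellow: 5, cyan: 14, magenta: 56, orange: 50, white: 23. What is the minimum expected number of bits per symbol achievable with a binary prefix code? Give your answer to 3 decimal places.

Probabilities are the counts divided by 258.
Repeatedly combine the two least-probable nodes; the expected code length is the sum of the merged weights.
merge 5/258 + 7/129 → 19/258
merge 19/258 + 23/258 → 7/43
merge 23/258 + 5/43 → 53/258
merge 7/43 + 25/129 → 46/129
merge 53/258 + 28/129 → 109/258
merge 19/86 + 46/129 → 149/258
merge 109/258 + 149/258 → 1
L = 19/258 + 7/43 + 53/258 + 46/129 + 109/258 + 149/258 + 1 = 361/129 ≈ 2.798 bits/symbol.

2.798 bits/symbol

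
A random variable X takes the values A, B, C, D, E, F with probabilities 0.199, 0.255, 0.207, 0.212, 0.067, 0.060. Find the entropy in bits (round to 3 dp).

H = −Σ pᵢ log₂ pᵢ.
−0.199·log₂(0.199) = 0.4635
−0.255·log₂(0.255) = 0.5027
−0.207·log₂(0.207) = 0.4704
−0.212·log₂(0.212) = 0.4744
−0.067·log₂(0.067) = 0.2613
−0.060·log₂(0.060) = 0.2435
Sum ≈ 2.4158 → 2.416 bits.

2.416 bits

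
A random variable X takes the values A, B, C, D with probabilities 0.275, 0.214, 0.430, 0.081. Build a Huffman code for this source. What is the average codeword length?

1.865 bits/symbol

Repeatedly combine the two least-probable nodes; the expected code length is the sum of the merged weights.
merge 81/1000 + 107/500 → 59/200
merge 11/40 + 59/200 → 57/100
merge 43/100 + 57/100 → 1
L = 59/200 + 57/100 + 1 = 373/200 = 1.865 bits/symbol.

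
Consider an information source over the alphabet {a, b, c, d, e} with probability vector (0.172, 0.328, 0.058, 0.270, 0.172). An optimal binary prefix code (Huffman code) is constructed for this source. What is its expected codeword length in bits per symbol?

2.23 bits/symbol

Repeatedly combine the two least-probable nodes; the expected code length is the sum of the merged weights.
merge 29/500 + 43/250 → 23/100
merge 43/250 + 23/100 → 201/500
merge 27/100 + 41/125 → 299/500
merge 201/500 + 299/500 → 1
L = 23/100 + 201/500 + 299/500 + 1 = 223/100 = 2.23 bits/symbol.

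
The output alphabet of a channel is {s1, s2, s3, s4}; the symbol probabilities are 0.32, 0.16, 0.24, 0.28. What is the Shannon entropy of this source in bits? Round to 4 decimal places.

H = −Σ pᵢ log₂ pᵢ.
−0.32·log₂(0.32) = 0.5260
−0.16·log₂(0.16) = 0.4230
−0.24·log₂(0.24) = 0.4941
−0.28·log₂(0.28) = 0.5142
Sum ≈ 1.9574 → 1.9574 bits.

1.9574 bits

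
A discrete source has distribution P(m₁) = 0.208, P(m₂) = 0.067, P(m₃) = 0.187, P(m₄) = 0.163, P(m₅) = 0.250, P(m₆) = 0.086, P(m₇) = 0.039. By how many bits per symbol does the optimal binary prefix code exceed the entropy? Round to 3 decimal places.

0.050 bits

Entropy H = −Σ p log₂ p ≈ 2.5983 bits.
Huffman merges: 39/1000+67/1000→53/500; 43/500+53/500→24/125; 163/1000+187/1000→7/20; 24/125+26/125→2/5; 1/4+7/20→3/5; 2/5+3/5→1. L = 331/125 ≈ 2.6480.
L − H = 2.6480 − 2.5983 = 0.050 bits.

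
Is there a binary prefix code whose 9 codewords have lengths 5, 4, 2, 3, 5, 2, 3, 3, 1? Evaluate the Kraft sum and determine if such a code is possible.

1.5; no

With common denominator 2^5 = 32: Σ 2^(−ℓᵢ) = 1/32 + 2/32 + 8/32 + 4/32 + 1/32 + 8/32 + 4/32 + 4/32 + 16/32 = 48/32 = 1.5.
Kraft's inequality requires Σ ≤ 1; here Σ = 1.5 > 1, so no such prefix code exists.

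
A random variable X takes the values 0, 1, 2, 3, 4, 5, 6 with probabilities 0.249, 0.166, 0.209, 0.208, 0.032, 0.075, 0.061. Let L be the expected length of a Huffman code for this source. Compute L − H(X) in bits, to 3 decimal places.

0.037 bits

Entropy H = −Σ p log₂ p ≈ 2.5580 bits.
Huffman merges: 4/125+61/1000→93/1000; 3/40+93/1000→21/125; 83/500+21/125→167/500; 26/125+209/1000→417/1000; 249/1000+167/500→583/1000; 417/1000+583/1000→1. L = 519/200 ≈ 2.5950.
L − H = 2.5950 − 2.5580 = 0.037 bits.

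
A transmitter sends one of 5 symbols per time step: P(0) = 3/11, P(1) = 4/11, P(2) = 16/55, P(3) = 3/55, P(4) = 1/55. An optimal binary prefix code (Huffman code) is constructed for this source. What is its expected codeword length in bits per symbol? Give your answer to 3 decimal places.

2.055 bits/symbol

Repeatedly combine the two least-probable nodes; the expected code length is the sum of the merged weights.
merge 1/55 + 3/55 → 4/55
merge 4/55 + 3/11 → 19/55
merge 16/55 + 19/55 → 7/11
merge 4/11 + 7/11 → 1
L = 4/55 + 19/55 + 7/11 + 1 = 113/55 ≈ 2.055 bits/symbol.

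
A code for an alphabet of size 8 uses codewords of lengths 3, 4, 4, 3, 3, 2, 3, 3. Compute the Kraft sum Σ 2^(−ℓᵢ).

1

With common denominator 2^4 = 16: Σ 2^(−ℓᵢ) = 2/16 + 1/16 + 1/16 + 2/16 + 2/16 + 4/16 + 2/16 + 2/16 = 16/16 = 1.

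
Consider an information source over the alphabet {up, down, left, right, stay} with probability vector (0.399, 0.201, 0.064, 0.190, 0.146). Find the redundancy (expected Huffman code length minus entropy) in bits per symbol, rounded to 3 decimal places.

Entropy H = −Σ p log₂ p ≈ 2.1085 bits.
Huffman merges: 8/125+73/500→21/100; 19/100+201/1000→391/1000; 21/100+391/1000→601/1000; 399/1000+601/1000→1. L = 1101/500 ≈ 2.2020.
L − H = 2.2020 − 2.1085 = 0.094 bits.

0.094 bits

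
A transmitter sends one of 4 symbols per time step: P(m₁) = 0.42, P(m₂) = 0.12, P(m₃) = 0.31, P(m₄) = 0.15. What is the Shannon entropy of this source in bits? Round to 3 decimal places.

H = −Σ pᵢ log₂ pᵢ.
−0.42·log₂(0.42) = 0.5256
−0.12·log₂(0.12) = 0.3671
−0.31·log₂(0.31) = 0.5238
−0.15·log₂(0.15) = 0.4105
Sum ≈ 1.8271 → 1.827 bits.

1.827 bits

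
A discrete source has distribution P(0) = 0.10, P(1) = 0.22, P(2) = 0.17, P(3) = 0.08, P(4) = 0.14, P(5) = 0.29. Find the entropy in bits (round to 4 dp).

2.4539 bits

H = −Σ pᵢ log₂ pᵢ.
−0.10·log₂(0.10) = 0.3322
−0.22·log₂(0.22) = 0.4806
−0.17·log₂(0.17) = 0.4346
−0.08·log₂(0.08) = 0.2915
−0.14·log₂(0.14) = 0.3971
−0.29·log₂(0.29) = 0.5179
Sum ≈ 2.4539 → 2.4539 bits.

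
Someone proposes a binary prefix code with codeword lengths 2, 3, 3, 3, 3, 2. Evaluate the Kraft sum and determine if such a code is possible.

1; yes

With common denominator 2^3 = 8: Σ 2^(−ℓᵢ) = 2/8 + 1/8 + 1/8 + 1/8 + 1/8 + 2/8 = 8/8 = 1.
Kraft's inequality requires Σ ≤ 1; here Σ = 1 ≤ 1, so such a prefix code exists.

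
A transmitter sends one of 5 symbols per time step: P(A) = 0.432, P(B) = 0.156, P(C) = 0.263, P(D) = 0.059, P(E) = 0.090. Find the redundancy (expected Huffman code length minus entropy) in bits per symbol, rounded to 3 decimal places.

0.020 bits

Entropy H = −Σ p log₂ p ≈ 2.0016 bits.
Huffman merges: 59/1000+9/100→149/1000; 149/1000+39/250→61/200; 263/1000+61/200→71/125; 54/125+71/125→1. L = 1011/500 ≈ 2.0220.
L − H = 2.0220 − 2.0016 = 0.020 bits.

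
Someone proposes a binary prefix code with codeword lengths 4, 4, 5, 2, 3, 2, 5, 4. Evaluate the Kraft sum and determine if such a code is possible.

0.875; yes

With common denominator 2^5 = 32: Σ 2^(−ℓᵢ) = 2/32 + 2/32 + 1/32 + 8/32 + 4/32 + 8/32 + 1/32 + 2/32 = 28/32 = 0.875.
Kraft's inequality requires Σ ≤ 1; here Σ = 0.875 ≤ 1, so such a prefix code exists.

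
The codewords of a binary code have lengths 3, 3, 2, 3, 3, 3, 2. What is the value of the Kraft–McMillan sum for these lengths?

With common denominator 2^3 = 8: Σ 2^(−ℓᵢ) = 1/8 + 1/8 + 2/8 + 1/8 + 1/8 + 1/8 + 2/8 = 9/8 = 1.125.

1.125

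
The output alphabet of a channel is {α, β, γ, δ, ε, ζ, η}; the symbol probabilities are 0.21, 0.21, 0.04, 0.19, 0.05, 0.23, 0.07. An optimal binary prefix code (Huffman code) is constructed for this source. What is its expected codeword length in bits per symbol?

Repeatedly combine the two least-probable nodes; the expected code length is the sum of the merged weights.
merge 1/25 + 1/20 → 9/100
merge 7/100 + 9/100 → 4/25
merge 4/25 + 19/100 → 7/20
merge 21/100 + 21/100 → 21/50
merge 23/100 + 7/20 → 29/50
merge 21/50 + 29/50 → 1
L = 9/100 + 4/25 + 7/20 + 21/50 + 29/50 + 1 = 13/5 = 2.6 bits/symbol.

2.6 bits/symbol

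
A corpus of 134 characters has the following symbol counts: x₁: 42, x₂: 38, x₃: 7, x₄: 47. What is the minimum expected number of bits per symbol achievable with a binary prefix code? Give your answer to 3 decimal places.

1.985 bits/symbol

Probabilities are the counts divided by 134.
Repeatedly combine the two least-probable nodes; the expected code length is the sum of the merged weights.
merge 7/134 + 19/67 → 45/134
merge 21/67 + 45/134 → 87/134
merge 47/134 + 87/134 → 1
L = 45/134 + 87/134 + 1 = 133/67 ≈ 1.985 bits/symbol.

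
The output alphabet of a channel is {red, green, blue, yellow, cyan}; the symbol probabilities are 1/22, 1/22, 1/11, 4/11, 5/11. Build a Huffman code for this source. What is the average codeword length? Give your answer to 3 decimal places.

Repeatedly combine the two least-probable nodes; the expected code length is the sum of the merged weights.
merge 1/22 + 1/22 → 1/11
merge 1/11 + 1/11 → 2/11
merge 2/11 + 4/11 → 6/11
merge 5/11 + 6/11 → 1
L = 1/11 + 2/11 + 6/11 + 1 = 20/11 ≈ 1.818 bits/symbol.

1.818 bits/symbol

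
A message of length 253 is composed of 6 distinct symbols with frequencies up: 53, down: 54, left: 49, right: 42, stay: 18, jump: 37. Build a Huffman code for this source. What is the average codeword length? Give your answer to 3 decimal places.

Probabilities are the counts divided by 253.
Repeatedly combine the two least-probable nodes; the expected code length is the sum of the merged weights.
merge 18/253 + 37/253 → 5/23
merge 42/253 + 49/253 → 91/253
merge 53/253 + 54/253 → 107/253
merge 5/23 + 91/253 → 146/253
merge 107/253 + 146/253 → 1
L = 5/23 + 91/253 + 107/253 + 146/253 + 1 = 652/253 ≈ 2.577 bits/symbol.

2.577 bits/symbol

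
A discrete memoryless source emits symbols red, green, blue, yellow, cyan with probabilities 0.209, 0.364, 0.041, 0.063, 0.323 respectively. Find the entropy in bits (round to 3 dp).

1.970 bits

H = −Σ pᵢ log₂ pᵢ.
−0.209·log₂(0.209) = 0.4720
−0.364·log₂(0.364) = 0.5307
−0.041·log₂(0.041) = 0.1889
−0.063·log₂(0.063) = 0.2513
−0.323·log₂(0.323) = 0.5266
Sum ≈ 1.9695 → 1.970 bits.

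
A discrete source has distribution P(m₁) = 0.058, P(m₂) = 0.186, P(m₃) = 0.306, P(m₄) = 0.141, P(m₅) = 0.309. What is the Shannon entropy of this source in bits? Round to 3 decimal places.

H = −Σ pᵢ log₂ pᵢ.
−0.058·log₂(0.058) = 0.2383
−0.186·log₂(0.186) = 0.4514
−0.306·log₂(0.306) = 0.5228
−0.141·log₂(0.141) = 0.3985
−0.309·log₂(0.309) = 0.5235
Sum ≈ 2.1344 → 2.134 bits.

2.134 bits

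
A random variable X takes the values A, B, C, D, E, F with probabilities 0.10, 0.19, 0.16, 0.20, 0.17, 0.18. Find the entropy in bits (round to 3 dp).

2.555 bits

H = −Σ pᵢ log₂ pᵢ.
−0.10·log₂(0.10) = 0.3322
−0.19·log₂(0.19) = 0.4552
−0.16·log₂(0.16) = 0.4230
−0.20·log₂(0.20) = 0.4644
−0.17·log₂(0.17) = 0.4346
−0.18·log₂(0.18) = 0.4453
Sum ≈ 2.5547 → 2.555 bits.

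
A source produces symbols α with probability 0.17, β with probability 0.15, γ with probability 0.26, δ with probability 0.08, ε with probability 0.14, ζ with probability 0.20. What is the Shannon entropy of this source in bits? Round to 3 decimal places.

2.503 bits

H = −Σ pᵢ log₂ pᵢ.
−0.17·log₂(0.17) = 0.4346
−0.15·log₂(0.15) = 0.4105
−0.26·log₂(0.26) = 0.5053
−0.08·log₂(0.08) = 0.2915
−0.14·log₂(0.14) = 0.3971
−0.20·log₂(0.20) = 0.4644
Sum ≈ 2.5034 → 2.503 bits.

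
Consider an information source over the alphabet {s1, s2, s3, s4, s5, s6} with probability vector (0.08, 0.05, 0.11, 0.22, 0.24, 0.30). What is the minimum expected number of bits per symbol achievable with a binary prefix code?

Repeatedly combine the two least-probable nodes; the expected code length is the sum of the merged weights.
merge 1/20 + 2/25 → 13/100
merge 11/100 + 13/100 → 6/25
merge 11/50 + 6/25 → 23/50
merge 6/25 + 3/10 → 27/50
merge 23/50 + 27/50 → 1
L = 13/100 + 6/25 + 23/50 + 27/50 + 1 = 237/100 = 2.37 bits/symbol.

2.37 bits/symbol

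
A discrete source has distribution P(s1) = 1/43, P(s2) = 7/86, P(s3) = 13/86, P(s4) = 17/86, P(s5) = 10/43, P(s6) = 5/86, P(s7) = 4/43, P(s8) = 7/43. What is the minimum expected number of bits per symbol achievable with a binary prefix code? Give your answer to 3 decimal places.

Repeatedly combine the two least-probable nodes; the expected code length is the sum of the merged weights.
merge 1/43 + 5/86 → 7/86
merge 7/86 + 7/86 → 7/43
merge 4/43 + 13/86 → 21/86
merge 7/43 + 7/43 → 14/43
merge 17/86 + 10/43 → 37/86
merge 21/86 + 14/43 → 49/86
merge 37/86 + 49/86 → 1
L = 7/86 + 7/43 + 21/86 + 14/43 + 37/86 + 49/86 + 1 = 121/43 ≈ 2.814 bits/symbol.

2.814 bits/symbol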